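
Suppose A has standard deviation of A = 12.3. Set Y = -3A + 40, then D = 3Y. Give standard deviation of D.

standard deviation of D = 110.7

standard deviation of Y = |-3|·12.3 = 36.9.
standard deviation of D = |3|·36.9 = 110.7.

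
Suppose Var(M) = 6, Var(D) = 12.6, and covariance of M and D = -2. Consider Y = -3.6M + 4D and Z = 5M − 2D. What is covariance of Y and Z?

By bilinearity, covariance of Y and Z = ac·Var(M) + bd·Var(D) + (ad+bc)·covariance of M and D, with a=-3.6, b=4, c=5, d=-2.
ac·Var(M) = (-3.6)·5·6 = -108
bd·Var(D) = 4·(-2)·12.6 = -100.8
(ad+bc)·covariance of M and D = (27.2)·(-2) = -54.4
covariance of Y and Z = -108 + (-100.8) + (-54.4) = -263.2.

covariance of Y and Z = -263.2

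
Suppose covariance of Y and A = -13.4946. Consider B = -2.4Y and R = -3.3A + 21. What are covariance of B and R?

covariance of B and R = -106.877232

covariance of B and R = a·c·covariance of Y and A = (-2.4)·(-3.3)·(-13.4946) = -106.877232. Additive constants drop out.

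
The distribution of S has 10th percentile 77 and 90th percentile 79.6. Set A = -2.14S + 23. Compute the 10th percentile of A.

Since a = -2.14 < 0 the transformation is decreasing, reversing order: the 10th percentile of A corresponds to the 90th percentile of S.
So P_{10}(A) = a·P_{90}(S) + b = (-2.14)·79.6 + 23 = -147.344.

10th percentile of A = -147.344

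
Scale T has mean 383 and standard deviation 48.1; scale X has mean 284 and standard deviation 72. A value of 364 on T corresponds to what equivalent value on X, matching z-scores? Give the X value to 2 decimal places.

X = 255.56

z = (364 − 383)/48.1 ≈ -0.395.
X = 284 + z·72 = 284 + (364 − 383)·72/48.1 ≈ 255.56.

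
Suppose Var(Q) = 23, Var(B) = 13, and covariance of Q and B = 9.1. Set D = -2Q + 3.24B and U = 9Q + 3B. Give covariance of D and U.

By bilinearity, covariance of D and U = ac·Var(Q) + bd·Var(B) + (ad+bc)·covariance of Q and B, with a=-2, b=3.24, c=9, d=3.
ac·Var(Q) = (-2)·9·23 = -414
bd·Var(B) = 3.24·3·13 = 126.36
(ad+bc)·covariance of Q and B = (23.16)·9.1 = 210.756
covariance of D and U = -414 + 126.36 + 210.756 = -76.884.

covariance of D and U = -76.884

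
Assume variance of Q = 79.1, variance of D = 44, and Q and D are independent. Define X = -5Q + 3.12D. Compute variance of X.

variance of X = a²·variance of Q + b²·variance of D + 2ab·Cov(Q, D) with a = -5, b = 3.12.
Independence gives Cov(Q, D) = 0.
= (-5)²·79.1 + 3.12²·44 + 2·(-5)·3.12·0
= 1977.5 + 428.3136 + 0 = 2405.8136.

variance of X = 2405.8136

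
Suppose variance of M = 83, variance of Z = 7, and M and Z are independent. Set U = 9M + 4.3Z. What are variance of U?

variance of U = 6852.43

variance of U = a²·variance of M + b²·variance of Z + 2ab·Cov[M, Z] with a = 9, b = 4.3.
Independence gives Cov[M, Z] = 0.
= 9²·83 + 4.3²·7 + 2·9·4.3·0
= 6723 + 129.43 + 0 = 6852.43.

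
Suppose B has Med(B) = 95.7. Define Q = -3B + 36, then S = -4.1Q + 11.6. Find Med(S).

Med(Q) = (-3)·95.7 + 36 = -251.1.
Med(S) = (-4.1)·(-251.1) + 11.6 = 1041.11.

Med(S) = 1041.11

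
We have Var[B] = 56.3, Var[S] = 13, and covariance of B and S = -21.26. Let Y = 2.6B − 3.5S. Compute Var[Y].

Var[Y] = 926.77

Var[Y] = a²·Var[B] + b²·Var[S] + 2ab·covariance of B and S with a = 2.6, b = -3.5.
= 2.6²·56.3 + (-3.5)²·13 + 2·2.6·(-3.5)·(-21.26)
= 380.588 + 159.25 + 386.932 = 926.77.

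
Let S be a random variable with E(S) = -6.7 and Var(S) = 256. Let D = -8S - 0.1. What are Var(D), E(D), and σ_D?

D = -8S - 0.1 is linear with a = -8, b = -0.1.
Var(D) = a²·Var(S) = (-8)²·256 = 16384 (the additive constant -0.1 does not affect variance).
E(D) = a·E(S) + b = (-8)·(-6.7) + (-0.1) = 53.5.
σ_S = √256 = 16.
σ_D = |a|·σ_S = |-8|·16 = 128.

Var(D) = 16384, E(D) = 53.5, σ_D = 128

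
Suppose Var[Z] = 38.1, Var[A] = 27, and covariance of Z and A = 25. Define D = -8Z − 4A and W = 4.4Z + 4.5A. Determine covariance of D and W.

covariance of D and W = -3167.12

By bilinearity, covariance of D and W = ac·Var[Z] + bd·Var[A] + (ad+bc)·covariance of Z and A, with a=-8, b=-4, c=4.4, d=4.5.
ac·Var[Z] = (-8)·4.4·38.1 = -1341.12
bd·Var[A] = (-4)·4.5·27 = -486
(ad+bc)·covariance of Z and A = (-53.6)·25 = -1340
covariance of D and W = -1341.12 + (-486) + (-1340) = -3167.12.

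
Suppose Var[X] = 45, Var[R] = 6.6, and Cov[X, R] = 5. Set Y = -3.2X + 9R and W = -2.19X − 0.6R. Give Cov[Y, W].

Cov[Y, W] = 190.77

By bilinearity, Cov[Y, W] = ac·Var[X] + bd·Var[R] + (ad+bc)·Cov[X, R], with a=-3.2, b=9, c=-2.19, d=-0.6.
ac·Var[X] = (-3.2)·(-2.19)·45 = 315.36
bd·Var[R] = 9·(-0.6)·6.6 = -35.64
(ad+bc)·Cov[X, R] = (-17.79)·5 = -88.95
Cov[Y, W] = 315.36 + (-35.64) + (-88.95) = 190.77.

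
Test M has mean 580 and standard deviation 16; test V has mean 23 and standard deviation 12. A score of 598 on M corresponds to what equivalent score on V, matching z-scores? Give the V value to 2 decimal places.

z = (598 − 580)/16 = 1.125.
V = 23 + z·12 = 23 + (598 − 580)·12/16 = 36.50.

V = 36.50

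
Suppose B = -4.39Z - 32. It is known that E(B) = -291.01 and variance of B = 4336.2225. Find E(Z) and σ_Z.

From B = -4.39Z - 32: E(B) = a·E(Z) + b, so E(Z) = (E(B) − b)/a = (-291.01 − (-32))/(-4.39) = 59.
σ_B = √4336.2225 = 65.85.
σ_B = |a|·σ_Z, so σ_Z = 65.85/|-4.39| = 15.

E(Z) = 59, σ_Z = 15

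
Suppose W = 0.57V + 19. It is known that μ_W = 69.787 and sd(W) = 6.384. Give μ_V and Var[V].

μ_V = 89.1, Var[V] = 125.44

From W = 0.57V + 19: μ_W = a·μ_V + b, so μ_V = (μ_W − b)/a = (69.787 − 19)/0.57 = 89.1.
Var[W] = 6.384² = 40.755456.
Var[W] = a²·Var[V], so Var[V] = 40.755456/0.57² = 125.44.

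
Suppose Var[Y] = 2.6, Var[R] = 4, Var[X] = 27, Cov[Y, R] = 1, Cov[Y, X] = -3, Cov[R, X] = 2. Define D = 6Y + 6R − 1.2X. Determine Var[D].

Var[D] = 362.88

Var[D] = a²·Var[Y] + b²·Var[R] + c²·Var[X] + 2ab·Cov[Y, R] + 2ac·Cov[Y, X] + 2bc·Cov[R, X], with a = 6, b = 6, c = -1.2.
= 93.6 + 144 + 38.88 + 72 + 43.2 + (-28.8)
= 362.88.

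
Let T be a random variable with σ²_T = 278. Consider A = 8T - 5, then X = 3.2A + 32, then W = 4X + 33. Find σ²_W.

σ²_A = 8²·278 = 17792.
σ²_X = 3.2²·17792 = 182190.08.
σ²_W = 4²·182190.08 = 2915041.28.

σ²_W = 2915041.28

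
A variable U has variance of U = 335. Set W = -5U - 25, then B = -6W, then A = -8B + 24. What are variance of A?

variance of W = (-5)²·335 = 8375.
variance of B = (-6)²·8375 = 301500.
variance of A = (-8)²·301500 = 19296000.

variance of A = 19296000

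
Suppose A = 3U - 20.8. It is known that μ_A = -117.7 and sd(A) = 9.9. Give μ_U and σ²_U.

From A = 3U - 20.8: μ_A = a·μ_U + b, so μ_U = (μ_A − b)/a = (-117.7 − (-20.8))/3 = -32.3.
σ²_A = 9.9² = 98.01.
σ²_A = a²·σ²_U, so σ²_U = 98.01/3² = 10.89.

μ_U = -32.3, σ²_U = 10.89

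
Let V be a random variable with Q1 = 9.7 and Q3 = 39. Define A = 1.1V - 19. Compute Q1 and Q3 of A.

Q1(A) = -8.33, Q3(A) = 23.9

a = 1.1 > 0: Q1(A) = a·Q1(V)+b = -8.33, Q3(A) = a·Q3(V)+b = 23.9.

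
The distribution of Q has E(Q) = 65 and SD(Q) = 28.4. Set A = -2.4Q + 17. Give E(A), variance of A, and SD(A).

E(A) = -139, variance of A = 4645.7856, SD(A) = 68.16

A = -2.4Q + 17 is linear with a = -2.4, b = 17.
E(A) = a·E(Q) + b = (-2.4)·65 + 17 = -139.
variance of Q = 28.4² = 806.56.
variance of A = a²·variance of Q = (-2.4)²·806.56 = 4645.7856 (the additive constant 17 does not affect variance).
SD(A) = |a|·SD(Q) = |-2.4|·28.4 = 68.16.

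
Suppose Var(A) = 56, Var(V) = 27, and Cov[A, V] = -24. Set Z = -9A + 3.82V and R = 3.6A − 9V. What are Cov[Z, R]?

By bilinearity, Cov[Z, R] = ac·Var(A) + bd·Var(V) + (ad+bc)·Cov[A, V], with a=-9, b=3.82, c=3.6, d=-9.
ac·Var(A) = (-9)·3.6·56 = -1814.4
bd·Var(V) = 3.82·(-9)·27 = -928.26
(ad+bc)·Cov[A, V] = (94.752)·(-24) = -2274.048
Cov[Z, R] = -1814.4 + (-928.26) + (-2274.048) = -5016.708.

Cov[Z, R] = -5016.708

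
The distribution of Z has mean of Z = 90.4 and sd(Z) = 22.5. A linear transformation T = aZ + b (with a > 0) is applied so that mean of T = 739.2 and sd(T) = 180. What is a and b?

sd(T) = a·sd(Z) (a > 0), so a = 180/22.5 = 8.
mean of T = a·mean of Z + b, so b = 739.2 − 8·90.4 = 16.

a = 8, b = 16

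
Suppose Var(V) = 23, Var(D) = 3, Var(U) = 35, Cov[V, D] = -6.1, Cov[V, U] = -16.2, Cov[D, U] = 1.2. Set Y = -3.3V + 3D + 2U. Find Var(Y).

Var(Y) = 766.49

Var(Y) = a²·Var(V) + b²·Var(D) + c²·Var(U) + 2ab·Cov[V, D] + 2ac·Cov[V, U] + 2bc·Cov[D, U], with a = -3.3, b = 3, c = 2.
= 250.47 + 27 + 140 + 120.78 + 213.84 + 14.4
= 766.49.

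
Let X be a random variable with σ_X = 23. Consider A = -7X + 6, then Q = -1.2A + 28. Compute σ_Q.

σ_A = |-7|·23 = 161.
σ_Q = |-1.2|·161 = 193.2.

σ_Q = 193.2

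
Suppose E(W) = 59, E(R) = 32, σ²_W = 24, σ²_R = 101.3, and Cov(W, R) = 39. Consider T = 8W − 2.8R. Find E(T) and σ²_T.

E(T) = 8·E(W) + (-2.8)·E(R) = 8·59 + (-2.8)·32 = 382.4.
σ²_T = a²·σ²_W + b²·σ²_R + 2ab·Cov(W, R) with a = 8, b = -2.8.
= 8²·24 + (-2.8)²·101.3 + 2·8·(-2.8)·39
= 1536 + 794.192 + (-1747.2) = 582.992.

E(T) = 382.4, σ²_T = 582.992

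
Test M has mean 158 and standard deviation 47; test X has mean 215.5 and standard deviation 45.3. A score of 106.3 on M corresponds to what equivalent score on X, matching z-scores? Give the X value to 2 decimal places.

X = 165.67

z = (106.3 − 158)/47 = -1.1.
X = 215.5 + z·45.3 = 215.5 + (106.3 − 158)·45.3/47 = 165.67.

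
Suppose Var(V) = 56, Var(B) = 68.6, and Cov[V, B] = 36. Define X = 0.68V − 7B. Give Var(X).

Var(X) = a²·Var(V) + b²·Var(B) + 2ab·Cov[V, B] with a = 0.68, b = -7.
= 0.68²·56 + (-7)²·68.6 + 2·0.68·(-7)·36
= 25.8944 + 3361.4 + (-342.72) = 3044.5744.

Var(X) = 3044.5744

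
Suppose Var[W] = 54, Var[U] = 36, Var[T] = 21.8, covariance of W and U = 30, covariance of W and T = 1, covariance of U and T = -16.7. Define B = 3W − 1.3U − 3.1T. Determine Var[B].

Var[B] = 369.136

Var[B] = a²·Var[W] + b²·Var[U] + c²·Var[T] + 2ab·covariance of W and U + 2ac·covariance of W and T + 2bc·covariance of U and T, with a = 3, b = -1.3, c = -3.1.
= 486 + 60.84 + 209.498 + (-234) + (-18.6) + (-134.602)
= 369.136.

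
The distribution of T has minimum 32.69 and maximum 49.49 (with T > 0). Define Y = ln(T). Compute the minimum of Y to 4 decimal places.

min(Y) = 3.4871

ln(T) is increasing on this domain, so min(Y) comes from min(T) = 32.69: min(Y) = ln(32.69) ≈ 3.4871.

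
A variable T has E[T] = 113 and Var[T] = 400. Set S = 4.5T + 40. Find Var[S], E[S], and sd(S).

S = 4.5T + 40 is linear with a = 4.5, b = 40.
Var[S] = a²·Var[T] = 4.5²·400 = 8100 (the additive constant 40 does not affect variance).
E[S] = a·E[T] + b = 4.5·113 + 40 = 548.5.
sd(T) = √400 = 20.
sd(S) = |a|·sd(T) = |4.5|·20 = 90.

Var[S] = 8100, E[S] = 548.5, sd(S) = 90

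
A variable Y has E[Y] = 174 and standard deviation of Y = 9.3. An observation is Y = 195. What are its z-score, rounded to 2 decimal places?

z = 2.26

z = (Y − E[Y]) / standard deviation of Y = (195 − 174) / 9.3 ≈ 2.26.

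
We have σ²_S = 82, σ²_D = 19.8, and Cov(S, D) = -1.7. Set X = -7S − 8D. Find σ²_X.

σ²_X = a²·σ²_S + b²·σ²_D + 2ab·Cov(S, D) with a = -7, b = -8.
= (-7)²·82 + (-8)²·19.8 + 2·(-7)·(-8)·(-1.7)
= 4018 + 1267.2 + (-190.4) = 5094.8.

σ²_X = 5094.8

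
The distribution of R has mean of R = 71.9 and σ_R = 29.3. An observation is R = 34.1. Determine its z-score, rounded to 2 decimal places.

z = -1.29

z = (R − mean of R) / σ_R = (34.1 − 71.9) / 29.3 ≈ -1.29.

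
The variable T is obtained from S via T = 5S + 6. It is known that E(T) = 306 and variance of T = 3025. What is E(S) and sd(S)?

E(S) = 60, sd(S) = 11

From T = 5S + 6: E(T) = a·E(S) + b, so E(S) = (E(T) − b)/a = (306 − 6)/5 = 60.
sd(T) = √3025 = 55.
sd(T) = |a|·sd(S), so sd(S) = 55/|5| = 11.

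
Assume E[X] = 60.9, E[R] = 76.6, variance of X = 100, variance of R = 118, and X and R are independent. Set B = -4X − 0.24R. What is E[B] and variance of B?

E[B] = (-4)·E[X] + (-0.24)·E[R] = (-4)·60.9 + (-0.24)·76.6 = -261.984.
variance of B = a²·variance of X + b²·variance of R + 2ab·covariance of X and R with a = -4, b = -0.24.
Independence gives covariance of X and R = 0.
= (-4)²·100 + (-0.24)²·118 + 2·(-4)·(-0.24)·0
= 1600 + 6.7968 + 0 = 1606.7968.

E[B] = -261.984, variance of B = 1606.7968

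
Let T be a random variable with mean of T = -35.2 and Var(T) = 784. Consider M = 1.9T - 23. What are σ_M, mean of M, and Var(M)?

M = 1.9T - 23 is linear with a = 1.9, b = -23.
σ_T = √784 = 28.
σ_M = |a|·σ_T = |1.9|·28 = 53.2.
mean of M = a·mean of T + b = 1.9·(-35.2) + (-23) = -89.88.
Var(M) = a²·Var(T) = 1.9²·784 = 2830.24 (the additive constant -23 does not affect variance).

σ_M = 53.2, mean of M = -89.88, Var(M) = 2830.24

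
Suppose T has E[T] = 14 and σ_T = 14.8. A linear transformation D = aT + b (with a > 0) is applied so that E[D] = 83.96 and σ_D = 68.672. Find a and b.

a = 4.64, b = 19

σ_D = a·σ_T (a > 0), so a = 68.672/14.8 = 4.64.
E[D] = a·E[T] + b, so b = 83.96 − 4.64·14 = 19.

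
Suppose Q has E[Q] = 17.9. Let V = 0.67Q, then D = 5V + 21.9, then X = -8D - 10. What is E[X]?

E[V] = 0.67·17.9 = 11.993.
E[D] = 5·11.993 + 21.9 = 81.865.
E[X] = (-8)·81.865 + (-10) = -664.92.

E[X] = -664.92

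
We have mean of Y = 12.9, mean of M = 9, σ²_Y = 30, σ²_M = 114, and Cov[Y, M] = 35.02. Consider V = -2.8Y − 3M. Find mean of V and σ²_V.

mean of V = -63.12, σ²_V = 1849.536

mean of V = (-2.8)·mean of Y + (-3)·mean of M = (-2.8)·12.9 + (-3)·9 = -63.12.
σ²_V = a²·σ²_Y + b²·σ²_M + 2ab·Cov[Y, M] with a = -2.8, b = -3.
= (-2.8)²·30 + (-3)²·114 + 2·(-2.8)·(-3)·35.02
= 235.2 + 1026 + 588.336 = 1849.536.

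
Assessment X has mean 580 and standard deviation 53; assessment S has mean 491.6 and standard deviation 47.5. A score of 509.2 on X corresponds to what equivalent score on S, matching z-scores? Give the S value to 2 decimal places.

z = (509.2 − 580)/53 ≈ -1.3358.
S = 491.6 + z·47.5 = 491.6 + (509.2 − 580)·47.5/53 ≈ 428.15.

S = 428.15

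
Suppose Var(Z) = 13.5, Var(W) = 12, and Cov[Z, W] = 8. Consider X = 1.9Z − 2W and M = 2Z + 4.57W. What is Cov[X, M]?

By bilinearity, Cov[X, M] = ac·Var(Z) + bd·Var(W) + (ad+bc)·Cov[Z, W], with a=1.9, b=-2, c=2, d=4.57.
ac·Var(Z) = 1.9·2·13.5 = 51.3
bd·Var(W) = (-2)·4.57·12 = -109.68
(ad+bc)·Cov[Z, W] = (4.683)·8 = 37.464
Cov[X, M] = 51.3 + (-109.68) + 37.464 = -20.916.

Cov[X, M] = -20.916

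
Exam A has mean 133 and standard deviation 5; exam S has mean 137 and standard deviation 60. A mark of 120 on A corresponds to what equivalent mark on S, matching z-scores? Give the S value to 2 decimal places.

S = -19.00

z = (120 − 133)/5 = -2.6.
S = 137 + z·60 = 137 + (120 − 133)·60/5 = -19.00.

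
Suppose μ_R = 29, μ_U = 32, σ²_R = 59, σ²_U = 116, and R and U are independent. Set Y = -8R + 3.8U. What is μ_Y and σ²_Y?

μ_Y = -110.4, σ²_Y = 5451.04

μ_Y = (-8)·μ_R + 3.8·μ_U = (-8)·29 + 3.8·32 = -110.4.
σ²_Y = a²·σ²_R + b²·σ²_U + 2ab·Cov(R, U) with a = -8, b = 3.8.
Independence gives Cov(R, U) = 0.
= (-8)²·59 + 3.8²·116 + 2·(-8)·3.8·0
= 3776 + 1675.04 + 0 = 5451.04.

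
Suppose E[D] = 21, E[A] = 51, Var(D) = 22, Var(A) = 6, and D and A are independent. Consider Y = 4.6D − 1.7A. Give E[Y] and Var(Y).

E[Y] = 9.9, Var(Y) = 482.86

E[Y] = 4.6·E[D] + (-1.7)·E[A] = 4.6·21 + (-1.7)·51 = 9.9.
Var(Y) = a²·Var(D) + b²·Var(A) + 2ab·Cov[D, A] with a = 4.6, b = -1.7.
Independence gives Cov[D, A] = 0.
= 4.6²·22 + (-1.7)²·6 + 2·4.6·(-1.7)·0
= 465.52 + 17.34 + 0 = 482.86.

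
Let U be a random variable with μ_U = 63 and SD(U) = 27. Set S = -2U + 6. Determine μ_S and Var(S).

S = -2U + 6 is linear with a = -2, b = 6.
μ_S = a·μ_U + b = (-2)·63 + 6 = -120.
Var(U) = 27² = 729.
Var(S) = a²·Var(U) = (-2)²·729 = 2916 (the additive constant 6 does not affect variance).

μ_S = -120, Var(S) = 2916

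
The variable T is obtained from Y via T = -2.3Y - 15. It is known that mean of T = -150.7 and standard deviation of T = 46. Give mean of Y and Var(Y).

mean of Y = 59, Var(Y) = 400

From T = -2.3Y - 15: mean of T = a·mean of Y + b, so mean of Y = (mean of T − b)/a = (-150.7 − (-15))/(-2.3) = 59.
Var(T) = 46² = 2116.
Var(T) = a²·Var(Y), so Var(Y) = 2116/(-2.3)² = 400.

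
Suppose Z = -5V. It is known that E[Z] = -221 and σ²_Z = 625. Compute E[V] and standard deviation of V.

E[V] = 44.2, standard deviation of V = 5

From Z = -5V: E[Z] = a·E[V] + b, so E[V] = (E[Z] − b)/a = (-221 − 0)/(-5) = 44.2.
standard deviation of Z = √625 = 25.
standard deviation of Z = |a|·standard deviation of V, so standard deviation of V = 25/|-5| = 5.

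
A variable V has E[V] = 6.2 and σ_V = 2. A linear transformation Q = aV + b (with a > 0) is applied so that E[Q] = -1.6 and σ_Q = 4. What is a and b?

a = 2, b = -14

σ_Q = a·σ_V (a > 0), so a = 4/2 = 2.
E[Q] = a·E[V] + b, so b = -1.6 − 2·6.2 = -14.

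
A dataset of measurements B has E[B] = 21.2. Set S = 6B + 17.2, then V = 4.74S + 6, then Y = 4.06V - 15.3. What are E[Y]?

E[Y] = 2787.95136

E[S] = 6·21.2 + 17.2 = 144.4.
E[V] = 4.74·144.4 + 6 = 690.456.
E[Y] = 4.06·690.456 + (-15.3) = 2787.95136.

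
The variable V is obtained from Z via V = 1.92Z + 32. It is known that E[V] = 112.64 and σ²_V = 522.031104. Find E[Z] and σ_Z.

E[Z] = 42, σ_Z = 11.9

From V = 1.92Z + 32: E[V] = a·E[Z] + b, so E[Z] = (E[V] − b)/a = (112.64 − 32)/1.92 = 42.
σ_V = √522.031104 = 22.848.
σ_V = |a|·σ_Z, so σ_Z = 22.848/|1.92| = 11.9.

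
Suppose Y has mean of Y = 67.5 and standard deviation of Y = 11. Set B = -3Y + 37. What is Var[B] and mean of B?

B = -3Y + 37 is linear with a = -3, b = 37.
Var[Y] = 11² = 121.
Var[B] = a²·Var[Y] = (-3)²·121 = 1089 (the additive constant 37 does not affect variance).
mean of B = a·mean of Y + b = (-3)·67.5 + 37 = -165.5.

Var[B] = 1089, mean of B = -165.5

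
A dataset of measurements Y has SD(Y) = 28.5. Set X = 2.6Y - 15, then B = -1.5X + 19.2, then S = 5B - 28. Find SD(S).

SD(S) = 555.75

SD(X) = |2.6|·28.5 = 74.1.
SD(B) = |-1.5|·74.1 = 111.15.
SD(S) = |5|·111.15 = 555.75.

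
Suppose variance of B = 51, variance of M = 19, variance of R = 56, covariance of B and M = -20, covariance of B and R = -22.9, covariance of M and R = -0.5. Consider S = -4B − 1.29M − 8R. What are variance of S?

variance of S = 2749.2979

variance of S = a²·variance of B + b²·variance of M + c²·variance of R + 2ab·covariance of B and M + 2ac·covariance of B and R + 2bc·covariance of M and R, with a = -4, b = -1.29, c = -8.
= 816 + 31.6179 + 3584 + (-206.4) + (-1465.6) + (-10.32)
= 2749.2979.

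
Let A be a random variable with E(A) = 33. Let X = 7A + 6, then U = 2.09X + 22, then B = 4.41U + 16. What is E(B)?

E(X) = 7·33 + 6 = 237.
E(U) = 2.09·237 + 22 = 517.33.
E(B) = 4.41·517.33 + 16 = 2297.4253.

E(B) = 2297.4253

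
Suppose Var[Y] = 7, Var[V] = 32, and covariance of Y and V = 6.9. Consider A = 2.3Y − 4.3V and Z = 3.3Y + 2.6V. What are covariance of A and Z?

By bilinearity, covariance of A and Z = ac·Var[Y] + bd·Var[V] + (ad+bc)·covariance of Y and V, with a=2.3, b=-4.3, c=3.3, d=2.6.
ac·Var[Y] = 2.3·3.3·7 = 53.13
bd·Var[V] = (-4.3)·2.6·32 = -357.76
(ad+bc)·covariance of Y and V = (-8.21)·6.9 = -56.649
covariance of A and Z = 53.13 + (-357.76) + (-56.649) = -361.279.

covariance of A and Z = -361.279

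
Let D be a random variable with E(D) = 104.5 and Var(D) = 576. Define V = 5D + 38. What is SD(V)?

SD(V) = 120

V = 5D + 38 is linear with a = 5, b = 38.
SD(D) = √576 = 24.
SD(V) = |a|·SD(D) = |5|·24 = 120.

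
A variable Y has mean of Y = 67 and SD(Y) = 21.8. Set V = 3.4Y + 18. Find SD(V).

V = 3.4Y + 18 is linear with a = 3.4, b = 18.
SD(V) = |a|·SD(Y) = |3.4|·21.8 = 74.12.

SD(V) = 74.12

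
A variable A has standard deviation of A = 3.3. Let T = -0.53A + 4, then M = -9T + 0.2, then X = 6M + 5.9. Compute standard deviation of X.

standard deviation of T = |-0.53|·3.3 = 1.749.
standard deviation of M = |-9|·1.749 = 15.741.
standard deviation of X = |6|·15.741 = 94.446.

standard deviation of X = 94.446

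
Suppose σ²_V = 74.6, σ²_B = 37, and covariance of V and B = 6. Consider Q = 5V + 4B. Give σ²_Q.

σ²_Q = 2697

σ²_Q = a²·σ²_V + b²·σ²_B + 2ab·covariance of V and B with a = 5, b = 4.
= 5²·74.6 + 4²·37 + 2·5·4·6
= 1865 + 592 + 240 = 2697.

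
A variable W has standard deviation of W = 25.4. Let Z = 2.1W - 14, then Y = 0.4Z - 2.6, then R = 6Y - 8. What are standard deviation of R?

standard deviation of R = 128.016

standard deviation of Z = |2.1|·25.4 = 53.34.
standard deviation of Y = |0.4|·53.34 = 21.336.
standard deviation of R = |6|·21.336 = 128.016.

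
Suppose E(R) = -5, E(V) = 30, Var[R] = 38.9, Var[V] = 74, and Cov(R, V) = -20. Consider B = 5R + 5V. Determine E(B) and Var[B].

E(B) = 125, Var[B] = 1822.5

E(B) = 5·E(R) + 5·E(V) = 5·(-5) + 5·30 = 125.
Var[B] = a²·Var[R] + b²·Var[V] + 2ab·Cov(R, V) with a = 5, b = 5.
= 5²·38.9 + 5²·74 + 2·5·5·(-20)
= 972.5 + 1850 + (-1000) = 1822.5.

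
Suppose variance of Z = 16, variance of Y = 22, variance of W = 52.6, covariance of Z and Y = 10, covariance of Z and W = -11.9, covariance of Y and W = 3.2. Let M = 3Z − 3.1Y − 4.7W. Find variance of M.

variance of M = 1760.182

variance of M = a²·variance of Z + b²·variance of Y + c²·variance of W + 2ab·covariance of Z and Y + 2ac·covariance of Z and W + 2bc·covariance of Y and W, with a = 3, b = -3.1, c = -4.7.
= 144 + 211.42 + 1161.934 + (-186) + 335.58 + 93.248
= 1760.182.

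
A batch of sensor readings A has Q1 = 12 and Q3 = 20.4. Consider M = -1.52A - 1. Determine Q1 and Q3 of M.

a = -1.52 < 0 reverses order: Q1(M) comes from Q3(A), Q3(M) from Q1(A).
Q1(M) = (-1.52)·20.4 + (-1) = -32.008; Q3(M) = (-1.52)·12 + (-1) = -19.24.

Q1(M) = -32.008, Q3(M) = -19.24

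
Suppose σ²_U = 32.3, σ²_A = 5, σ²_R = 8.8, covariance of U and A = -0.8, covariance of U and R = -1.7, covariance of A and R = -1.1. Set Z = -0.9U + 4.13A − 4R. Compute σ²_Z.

σ²_Z = a²·σ²_U + b²·σ²_A + c²·σ²_R + 2ab·covariance of U and A + 2ac·covariance of U and R + 2bc·covariance of A and R, with a = -0.9, b = 4.13, c = -4.
= 26.163 + 85.2845 + 140.8 + 5.9472 + (-12.24) + 36.344
= 282.2987.

σ²_Z = 282.2987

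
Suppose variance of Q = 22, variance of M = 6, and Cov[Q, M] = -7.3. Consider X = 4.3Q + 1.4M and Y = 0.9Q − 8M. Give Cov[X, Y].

Cov[X, Y] = 259.862

By bilinearity, Cov[X, Y] = ac·variance of Q + bd·variance of M + (ad+bc)·Cov[Q, M], with a=4.3, b=1.4, c=0.9, d=-8.
ac·variance of Q = 4.3·0.9·22 = 85.14
bd·variance of M = 1.4·(-8)·6 = -67.2
(ad+bc)·Cov[Q, M] = (-33.14)·(-7.3) = 241.922
Cov[X, Y] = 85.14 + (-67.2) + 241.922 = 259.862.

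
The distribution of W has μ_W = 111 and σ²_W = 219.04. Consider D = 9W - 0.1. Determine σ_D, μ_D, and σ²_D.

D = 9W - 0.1 is linear with a = 9, b = -0.1.
σ_W = √219.04 = 14.8.
σ_D = |a|·σ_W = |9|·14.8 = 133.2.
μ_D = a·μ_W + b = 9·111 + (-0.1) = 998.9.
σ²_D = a²·σ²_W = 9²·219.04 = 17742.24 (the additive constant -0.1 does not affect variance).

σ_D = 133.2, μ_D = 998.9, σ²_D = 17742.24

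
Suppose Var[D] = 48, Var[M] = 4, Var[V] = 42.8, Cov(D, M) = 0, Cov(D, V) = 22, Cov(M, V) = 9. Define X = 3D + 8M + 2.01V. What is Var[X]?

Var[X] = 1415.67628

Var[X] = a²·Var[D] + b²·Var[M] + c²·Var[V] + 2ab·Cov(D, M) + 2ac·Cov(D, V) + 2bc·Cov(M, V), with a = 3, b = 8, c = 2.01.
= 432 + 256 + 172.91628 + 0 + 265.32 + 289.44
= 1415.67628.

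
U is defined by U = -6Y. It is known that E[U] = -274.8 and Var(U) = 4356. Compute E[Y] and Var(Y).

E[Y] = 45.8, Var(Y) = 121

From U = -6Y: E[U] = a·E[Y] + b, so E[Y] = (E[U] − b)/a = (-274.8 − 0)/(-6) = 45.8.
Var(U) = a²·Var(Y), so Var(Y) = 4356/(-6)² = 121.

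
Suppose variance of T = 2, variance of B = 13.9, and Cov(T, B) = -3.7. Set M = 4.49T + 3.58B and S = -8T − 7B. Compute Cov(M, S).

Cov(M, S) = -197.915

By bilinearity, Cov(M, S) = ac·variance of T + bd·variance of B + (ad+bc)·Cov(T, B), with a=4.49, b=3.58, c=-8, d=-7.
ac·variance of T = 4.49·(-8)·2 = -71.84
bd·variance of B = 3.58·(-7)·13.9 = -348.334
(ad+bc)·Cov(T, B) = (-60.07)·(-3.7) = 222.259
Cov(M, S) = -71.84 + (-348.334) + 222.259 = -197.915.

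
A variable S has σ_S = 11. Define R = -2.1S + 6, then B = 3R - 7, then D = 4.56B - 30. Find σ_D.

σ_R = |-2.1|·11 = 23.1.
σ_B = |3|·23.1 = 69.3.
σ_D = |4.56|·69.3 = 316.008.

σ_D = 316.008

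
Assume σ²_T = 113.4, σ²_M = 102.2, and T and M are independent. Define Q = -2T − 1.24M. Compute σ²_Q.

σ²_Q = 610.74272

σ²_Q = a²·σ²_T + b²·σ²_M + 2ab·Cov(T, M) with a = -2, b = -1.24.
Independence gives Cov(T, M) = 0.
= (-2)²·113.4 + (-1.24)²·102.2 + 2·(-2)·(-1.24)·0
= 453.6 + 157.14272 + 0 = 610.74272.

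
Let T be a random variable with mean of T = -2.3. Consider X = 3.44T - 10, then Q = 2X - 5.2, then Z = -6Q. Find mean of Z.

mean of Z = 246.144

mean of X = 3.44·(-2.3) + (-10) = -17.912.
mean of Q = 2·(-17.912) + (-5.2) = -41.024.
mean of Z = (-6)·(-41.024) = 246.144.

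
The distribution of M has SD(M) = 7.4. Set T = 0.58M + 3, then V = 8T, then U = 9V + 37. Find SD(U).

SD(T) = |0.58|·7.4 = 4.292.
SD(V) = |8|·4.292 = 34.336.
SD(U) = |9|·34.336 = 309.024.

SD(U) = 309.024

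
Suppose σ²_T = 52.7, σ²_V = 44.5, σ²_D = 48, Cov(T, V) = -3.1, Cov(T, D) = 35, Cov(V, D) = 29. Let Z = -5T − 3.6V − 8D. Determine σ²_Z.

σ²_Z = a²·σ²_T + b²·σ²_V + c²·σ²_D + 2ab·Cov(T, V) + 2ac·Cov(T, D) + 2bc·Cov(V, D), with a = -5, b = -3.6, c = -8.
= 1317.5 + 576.72 + 3072 + (-111.6) + 2800 + 1670.4
= 9325.02.

σ²_Z = 9325.02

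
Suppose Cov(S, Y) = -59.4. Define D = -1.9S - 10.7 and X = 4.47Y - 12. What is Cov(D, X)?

Cov(D, X) = 504.4842

Cov(D, X) = a·c·Cov(S, Y) = (-1.9)·4.47·(-59.4) = 504.4842. Additive constants drop out.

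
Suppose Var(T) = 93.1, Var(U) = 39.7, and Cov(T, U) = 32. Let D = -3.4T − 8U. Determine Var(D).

Var(D) = a²·Var(T) + b²·Var(U) + 2ab·Cov(T, U) with a = -3.4, b = -8.
= (-3.4)²·93.1 + (-8)²·39.7 + 2·(-3.4)·(-8)·32
= 1076.236 + 2540.8 + 1740.8 = 5357.836.

Var(D) = 5357.836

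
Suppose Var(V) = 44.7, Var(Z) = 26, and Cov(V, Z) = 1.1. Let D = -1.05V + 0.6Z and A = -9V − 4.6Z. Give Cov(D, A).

Cov(D, A) = 350.028

By bilinearity, Cov(D, A) = ac·Var(V) + bd·Var(Z) + (ad+bc)·Cov(V, Z), with a=-1.05, b=0.6, c=-9, d=-4.6.
ac·Var(V) = (-1.05)·(-9)·44.7 = 422.415
bd·Var(Z) = 0.6·(-4.6)·26 = -71.76
(ad+bc)·Cov(V, Z) = (-0.57)·1.1 = -0.627
Cov(D, A) = 422.415 + (-71.76) + (-0.627) = 350.028.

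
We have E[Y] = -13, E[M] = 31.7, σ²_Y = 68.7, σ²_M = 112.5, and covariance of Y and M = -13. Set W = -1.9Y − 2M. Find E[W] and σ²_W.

E[W] = -38.7, σ²_W = 599.207

E[W] = (-1.9)·E[Y] + (-2)·E[M] = (-1.9)·(-13) + (-2)·31.7 = -38.7.
σ²_W = a²·σ²_Y + b²·σ²_M + 2ab·covariance of Y and M with a = -1.9, b = -2.
= (-1.9)²·68.7 + (-2)²·112.5 + 2·(-1.9)·(-2)·(-13)
= 248.007 + 450 + (-98.8) = 599.207.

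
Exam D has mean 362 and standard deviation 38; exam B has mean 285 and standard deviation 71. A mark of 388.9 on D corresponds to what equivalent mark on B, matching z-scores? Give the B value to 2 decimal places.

B = 335.26

z = (388.9 − 362)/38 ≈ 0.7079.
B = 285 + z·71 = 285 + (388.9 − 362)·71/38 ≈ 335.26.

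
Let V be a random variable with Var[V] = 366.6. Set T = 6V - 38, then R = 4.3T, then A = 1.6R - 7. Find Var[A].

Var[T] = 6²·366.6 = 13197.6.
Var[R] = 4.3²·13197.6 = 244023.624.
Var[A] = 1.6²·244023.624 = 624700.47744.

Var[A] = 624700.47744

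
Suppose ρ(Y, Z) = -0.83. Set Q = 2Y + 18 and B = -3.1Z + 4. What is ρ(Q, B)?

ρ(Q, B) = 0.83

Linear rescalings preserve |correlation|; the slopes 2 and -3.1 have opposite signs, so the correlation flips sign: ρ(Q, B) = −ρ(Y, Z) = 0.83.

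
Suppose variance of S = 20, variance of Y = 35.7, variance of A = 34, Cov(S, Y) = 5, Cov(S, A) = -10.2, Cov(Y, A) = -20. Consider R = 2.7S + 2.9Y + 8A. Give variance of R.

variance of R = a²·variance of S + b²·variance of Y + c²·variance of A + 2ab·Cov(S, Y) + 2ac·Cov(S, A) + 2bc·Cov(Y, A), with a = 2.7, b = 2.9, c = 8.
= 145.8 + 300.237 + 2176 + 78.3 + (-440.64) + (-928)
= 1331.697.

variance of R = 1331.697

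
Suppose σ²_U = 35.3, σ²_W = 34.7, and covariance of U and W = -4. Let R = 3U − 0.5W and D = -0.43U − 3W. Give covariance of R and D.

By bilinearity, covariance of R and D = ac·σ²_U + bd·σ²_W + (ad+bc)·covariance of U and W, with a=3, b=-0.5, c=-0.43, d=-3.
ac·σ²_U = 3·(-0.43)·35.3 = -45.537
bd·σ²_W = (-0.5)·(-3)·34.7 = 52.05
(ad+bc)·covariance of U and W = (-8.785)·(-4) = 35.14
covariance of R and D = -45.537 + 52.05 + 35.14 = 41.653.

covariance of R and D = 41.653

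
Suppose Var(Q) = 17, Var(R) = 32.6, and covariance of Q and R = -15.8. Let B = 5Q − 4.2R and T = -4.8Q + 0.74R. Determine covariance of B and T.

covariance of B and T = -886.3088

By bilinearity, covariance of B and T = ac·Var(Q) + bd·Var(R) + (ad+bc)·covariance of Q and R, with a=5, b=-4.2, c=-4.8, d=0.74.
ac·Var(Q) = 5·(-4.8)·17 = -408
bd·Var(R) = (-4.2)·0.74·32.6 = -101.3208
(ad+bc)·covariance of Q and R = (23.86)·(-15.8) = -376.988
covariance of B and T = -408 + (-101.3208) + (-376.988) = -886.3088.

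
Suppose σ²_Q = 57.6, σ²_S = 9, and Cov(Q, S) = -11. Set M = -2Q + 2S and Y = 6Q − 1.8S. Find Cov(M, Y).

Cov(M, Y) = -895.2

By bilinearity, Cov(M, Y) = ac·σ²_Q + bd·σ²_S + (ad+bc)·Cov(Q, S), with a=-2, b=2, c=6, d=-1.8.
ac·σ²_Q = (-2)·6·57.6 = -691.2
bd·σ²_S = 2·(-1.8)·9 = -32.4
(ad+bc)·Cov(Q, S) = (15.6)·(-11) = -171.6
Cov(M, Y) = -691.2 + (-32.4) + (-171.6) = -895.2.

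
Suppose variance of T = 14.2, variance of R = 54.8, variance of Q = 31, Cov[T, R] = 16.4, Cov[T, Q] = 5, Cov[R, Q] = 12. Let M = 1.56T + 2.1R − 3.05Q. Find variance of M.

variance of M = 470.75542

variance of M = a²·variance of T + b²·variance of R + c²·variance of Q + 2ab·Cov[T, R] + 2ac·Cov[T, Q] + 2bc·Cov[R, Q], with a = 1.56, b = 2.1, c = -3.05.
= 34.55712 + 241.668 + 288.3775 + 107.4528 + (-47.58) + (-153.72)
= 470.75542.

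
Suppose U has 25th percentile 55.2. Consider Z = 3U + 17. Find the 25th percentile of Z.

Since a = 3 > 0 the transformation is increasing, so the 25th percentile of Z = a·(P_{25} of U) + b = 3·55.2 + 17 = 182.6.

25th percentile of Z = 182.6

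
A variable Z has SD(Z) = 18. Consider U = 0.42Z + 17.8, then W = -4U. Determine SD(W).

SD(W) = 30.24

SD(U) = |0.42|·18 = 7.56.
SD(W) = |-4|·7.56 = 30.24.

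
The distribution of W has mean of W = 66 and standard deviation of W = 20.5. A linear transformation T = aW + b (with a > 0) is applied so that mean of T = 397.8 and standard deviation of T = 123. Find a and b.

standard deviation of T = a·standard deviation of W (a > 0), so a = 123/20.5 = 6.
mean of T = a·mean of W + b, so b = 397.8 − 6·66 = 1.8.

a = 6, b = 1.8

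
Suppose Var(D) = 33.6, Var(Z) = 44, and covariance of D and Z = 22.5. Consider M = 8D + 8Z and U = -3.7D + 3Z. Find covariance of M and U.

covariance of M and U = -64.56

By bilinearity, covariance of M and U = ac·Var(D) + bd·Var(Z) + (ad+bc)·covariance of D and Z, with a=8, b=8, c=-3.7, d=3.
ac·Var(D) = 8·(-3.7)·33.6 = -994.56
bd·Var(Z) = 8·3·44 = 1056
(ad+bc)·covariance of D and Z = (-5.6)·22.5 = -126
covariance of M and U = -994.56 + 1056 + (-126) = -64.56.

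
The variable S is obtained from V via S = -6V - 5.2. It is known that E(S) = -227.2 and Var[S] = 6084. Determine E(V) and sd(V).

From S = -6V - 5.2: E(S) = a·E(V) + b, so E(V) = (E(S) − b)/a = (-227.2 − (-5.2))/(-6) = 37.
sd(S) = √6084 = 78.
sd(S) = |a|·sd(V), so sd(V) = 78/|-6| = 13.

E(V) = 37, sd(V) = 13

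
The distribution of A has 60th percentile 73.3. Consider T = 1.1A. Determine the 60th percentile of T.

60th percentile of T = 80.63

Since a = 1.1 > 0 the transformation is increasing, so the 60th percentile of T = a·(P_{60} of A) + b = 1.1·73.3 = 80.63.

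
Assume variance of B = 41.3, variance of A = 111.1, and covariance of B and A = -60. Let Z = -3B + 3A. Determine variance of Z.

variance of Z = 2451.6

variance of Z = a²·variance of B + b²·variance of A + 2ab·covariance of B and A with a = -3, b = 3.
= (-3)²·41.3 + 3²·111.1 + 2·(-3)·3·(-60)
= 371.7 + 999.9 + 1080 = 2451.6.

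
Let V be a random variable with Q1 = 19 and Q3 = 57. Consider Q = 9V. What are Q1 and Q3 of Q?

a = 9 > 0: Q1(Q) = a·Q1(V)+b = 171, Q3(Q) = a·Q3(V)+b = 513.

Q1(Q) = 171, Q3(Q) = 513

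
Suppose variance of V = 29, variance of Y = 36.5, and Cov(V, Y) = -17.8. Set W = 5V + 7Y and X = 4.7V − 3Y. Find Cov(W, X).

By bilinearity, Cov(W, X) = ac·variance of V + bd·variance of Y + (ad+bc)·Cov(V, Y), with a=5, b=7, c=4.7, d=-3.
ac·variance of V = 5·4.7·29 = 681.5
bd·variance of Y = 7·(-3)·36.5 = -766.5
(ad+bc)·Cov(V, Y) = (17.9)·(-17.8) = -318.62
Cov(W, X) = 681.5 + (-766.5) + (-318.62) = -403.62.

Cov(W, X) = -403.62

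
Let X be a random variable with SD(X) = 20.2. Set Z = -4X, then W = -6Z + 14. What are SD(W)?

SD(Z) = |-4|·20.2 = 80.8.
SD(W) = |-6|·80.8 = 484.8.

SD(W) = 484.8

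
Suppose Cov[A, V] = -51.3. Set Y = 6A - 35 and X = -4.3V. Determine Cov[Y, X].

Cov[Y, X] = 1323.54

Cov[Y, X] = a·c·Cov[A, V] = 6·(-4.3)·(-51.3) = 1323.54. Additive constants drop out.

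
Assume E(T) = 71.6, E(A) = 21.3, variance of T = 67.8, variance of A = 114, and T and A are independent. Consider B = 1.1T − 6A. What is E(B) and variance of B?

E(B) = -49.04, variance of B = 4186.038

E(B) = 1.1·E(T) + (-6)·E(A) = 1.1·71.6 + (-6)·21.3 = -49.04.
variance of B = a²·variance of T + b²·variance of A + 2ab·Cov[T, A] with a = 1.1, b = -6.
Independence gives Cov[T, A] = 0.
= 1.1²·67.8 + (-6)²·114 + 2·1.1·(-6)·0
= 82.038 + 4104 + 0 = 4186.038.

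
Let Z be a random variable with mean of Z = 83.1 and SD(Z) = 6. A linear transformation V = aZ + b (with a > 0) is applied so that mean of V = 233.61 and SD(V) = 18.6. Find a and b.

a = 3.1, b = -24

SD(V) = a·SD(Z) (a > 0), so a = 18.6/6 = 3.1.
mean of V = a·mean of Z + b, so b = 233.61 − 3.1·83.1 = -24.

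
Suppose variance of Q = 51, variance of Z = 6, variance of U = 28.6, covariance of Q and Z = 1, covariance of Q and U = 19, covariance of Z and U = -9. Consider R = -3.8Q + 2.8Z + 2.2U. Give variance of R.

variance of R = 472.064

variance of R = a²·variance of Q + b²·variance of Z + c²·variance of U + 2ab·covariance of Q and Z + 2ac·covariance of Q and U + 2bc·covariance of Z and U, with a = -3.8, b = 2.8, c = 2.2.
= 736.44 + 47.04 + 138.424 + (-21.28) + (-317.68) + (-110.88)
= 472.064.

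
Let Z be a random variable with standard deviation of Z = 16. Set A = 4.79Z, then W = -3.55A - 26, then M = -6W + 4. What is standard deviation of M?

standard deviation of M = 1632.432

standard deviation of A = |4.79|·16 = 76.64.
standard deviation of W = |-3.55|·76.64 = 272.072.
standard deviation of M = |-6|·272.072 = 1632.432.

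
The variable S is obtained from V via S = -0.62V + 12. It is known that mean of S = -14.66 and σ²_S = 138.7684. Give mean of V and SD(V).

From S = -0.62V + 12: mean of S = a·mean of V + b, so mean of V = (mean of S − b)/a = (-14.66 − 12)/(-0.62) = 43.
SD(S) = √138.7684 = 11.78.
SD(S) = |a|·SD(V), so SD(V) = 11.78/|-0.62| = 19.

mean of V = 43, SD(V) = 19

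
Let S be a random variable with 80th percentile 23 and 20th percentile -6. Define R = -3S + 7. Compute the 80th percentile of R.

Since a = -3 < 0 the transformation is decreasing, reversing order: the 80th percentile of R corresponds to the 20th percentile of S.
So P_{80}(R) = a·P_{20}(S) + b = (-3)·(-6) + 7 = 25.

80th percentile of R = 25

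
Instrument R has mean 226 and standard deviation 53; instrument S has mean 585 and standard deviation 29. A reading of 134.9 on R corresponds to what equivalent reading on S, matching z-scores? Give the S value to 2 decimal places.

S = 535.15

z = (134.9 − 226)/53 ≈ -1.7189.
S = 585 + z·29 = 585 + (134.9 − 226)·29/53 ≈ 535.15.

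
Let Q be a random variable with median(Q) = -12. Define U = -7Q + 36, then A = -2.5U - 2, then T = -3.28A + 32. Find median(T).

median(T) = 1022.56

median(U) = (-7)·(-12) + 36 = 120.
median(A) = (-2.5)·120 + (-2) = -302.
median(T) = (-3.28)·(-302) + 32 = 1022.56.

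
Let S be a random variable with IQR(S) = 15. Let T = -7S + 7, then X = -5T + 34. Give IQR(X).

IQR(X) = 525

IQR(T) = |-7|·15 = 105.
IQR(X) = |-5|·105 = 525.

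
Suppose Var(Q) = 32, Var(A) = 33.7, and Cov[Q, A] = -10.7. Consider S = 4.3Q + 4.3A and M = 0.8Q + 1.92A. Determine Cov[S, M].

By bilinearity, Cov[S, M] = ac·Var(Q) + bd·Var(A) + (ad+bc)·Cov[Q, A], with a=4.3, b=4.3, c=0.8, d=1.92.
ac·Var(Q) = 4.3·0.8·32 = 110.08
bd·Var(A) = 4.3·1.92·33.7 = 278.2272
(ad+bc)·Cov[Q, A] = (11.696)·(-10.7) = -125.1472
Cov[S, M] = 110.08 + 278.2272 + (-125.1472) = 263.16.

Cov[S, M] = 263.16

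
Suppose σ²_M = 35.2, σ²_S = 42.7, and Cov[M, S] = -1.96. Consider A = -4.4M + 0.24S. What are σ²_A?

σ²_A = a²·σ²_M + b²·σ²_S + 2ab·Cov[M, S] with a = -4.4, b = 0.24.
= (-4.4)²·35.2 + 0.24²·42.7 + 2·(-4.4)·0.24·(-1.96)
= 681.472 + 2.45952 + 4.13952 = 688.07104.

σ²_A = 688.07104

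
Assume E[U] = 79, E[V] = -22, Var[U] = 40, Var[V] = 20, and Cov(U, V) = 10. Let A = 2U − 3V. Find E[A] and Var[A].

E[A] = 2·E[U] + (-3)·E[V] = 2·79 + (-3)·(-22) = 224.
Var[A] = a²·Var[U] + b²·Var[V] + 2ab·Cov(U, V) with a = 2, b = -3.
= 2²·40 + (-3)²·20 + 2·2·(-3)·10
= 160 + 180 + (-120) = 220.

E[A] = 224, Var[A] = 220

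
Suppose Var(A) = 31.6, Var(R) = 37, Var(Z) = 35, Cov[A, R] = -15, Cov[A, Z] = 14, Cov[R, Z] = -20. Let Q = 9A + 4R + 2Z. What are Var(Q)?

Var(Q) = 2395.6

Var(Q) = a²·Var(A) + b²·Var(R) + c²·Var(Z) + 2ab·Cov[A, R] + 2ac·Cov[A, Z] + 2bc·Cov[R, Z], with a = 9, b = 4, c = 2.
= 2559.6 + 592 + 140 + (-1080) + 504 + (-320)
= 2395.6.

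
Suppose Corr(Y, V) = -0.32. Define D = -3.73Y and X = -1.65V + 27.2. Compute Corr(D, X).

Linear rescalings preserve correlation up to sign; here the slopes -3.73 and -1.65 have the same sign, so Corr(D, X) = Corr(Y, V) = -0.32.

Corr(D, X) = -0.32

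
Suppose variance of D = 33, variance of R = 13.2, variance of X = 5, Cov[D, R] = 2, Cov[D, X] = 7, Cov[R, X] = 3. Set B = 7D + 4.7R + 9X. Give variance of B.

variance of B = a²·variance of D + b²·variance of R + c²·variance of X + 2ab·Cov[D, R] + 2ac·Cov[D, X] + 2bc·Cov[R, X], with a = 7, b = 4.7, c = 9.
= 1617 + 291.588 + 405 + 131.6 + 882 + 253.8
= 3580.988.

variance of B = 3580.988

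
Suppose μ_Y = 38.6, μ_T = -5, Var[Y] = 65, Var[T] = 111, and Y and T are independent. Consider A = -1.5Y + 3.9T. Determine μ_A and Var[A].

μ_A = -77.4, Var[A] = 1834.56

μ_A = (-1.5)·μ_Y + 3.9·μ_T = (-1.5)·38.6 + 3.9·(-5) = -77.4.
Var[A] = a²·Var[Y] + b²·Var[T] + 2ab·Cov(Y, T) with a = -1.5, b = 3.9.
Independence gives Cov(Y, T) = 0.
= (-1.5)²·65 + 3.9²·111 + 2·(-1.5)·3.9·0
= 146.25 + 1688.31 + 0 = 1834.56.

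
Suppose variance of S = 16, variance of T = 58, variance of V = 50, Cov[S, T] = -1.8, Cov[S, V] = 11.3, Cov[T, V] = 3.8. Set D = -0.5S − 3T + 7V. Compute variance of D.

variance of D = 2731.9

variance of D = a²·variance of S + b²·variance of T + c²·variance of V + 2ab·Cov[S, T] + 2ac·Cov[S, V] + 2bc·Cov[T, V], with a = -0.5, b = -3, c = 7.
= 4 + 522 + 2450 + (-5.4) + (-79.1) + (-159.6)
= 2731.9.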